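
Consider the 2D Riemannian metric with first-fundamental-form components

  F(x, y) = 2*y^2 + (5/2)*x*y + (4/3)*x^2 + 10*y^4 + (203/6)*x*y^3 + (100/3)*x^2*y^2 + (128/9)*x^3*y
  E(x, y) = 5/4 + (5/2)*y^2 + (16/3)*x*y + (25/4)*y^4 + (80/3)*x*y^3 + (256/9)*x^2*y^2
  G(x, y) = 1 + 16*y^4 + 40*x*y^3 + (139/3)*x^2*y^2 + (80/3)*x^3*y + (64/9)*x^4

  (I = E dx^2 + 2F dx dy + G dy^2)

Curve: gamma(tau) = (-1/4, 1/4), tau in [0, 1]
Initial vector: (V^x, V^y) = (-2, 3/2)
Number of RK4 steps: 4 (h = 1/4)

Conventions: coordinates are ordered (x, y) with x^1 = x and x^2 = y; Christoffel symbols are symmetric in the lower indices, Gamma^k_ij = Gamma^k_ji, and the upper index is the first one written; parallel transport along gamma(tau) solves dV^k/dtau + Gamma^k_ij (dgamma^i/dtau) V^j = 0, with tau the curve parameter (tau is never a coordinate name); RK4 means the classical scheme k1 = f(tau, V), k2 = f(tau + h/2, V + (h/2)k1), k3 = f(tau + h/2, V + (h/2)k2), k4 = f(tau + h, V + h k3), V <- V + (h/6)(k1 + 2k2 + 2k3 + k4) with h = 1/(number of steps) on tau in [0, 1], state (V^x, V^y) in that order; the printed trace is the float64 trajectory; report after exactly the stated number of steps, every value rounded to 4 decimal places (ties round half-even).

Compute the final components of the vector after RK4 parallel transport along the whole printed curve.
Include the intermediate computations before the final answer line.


gamma'(tau) = (0, 0); f(tau, V)^k = -Gamma^k_ij(gamma(tau)) gamma'^i(tau) V^j; h = 1/4; intermediate values shown to 6 dp
curve data and Christoffel symbols at the stage parameters:
  tau = 0.000000: gamma = (-0.250000, 0.250000), gamma' = (0.000000, 0.000000); Gamma_xxx = 0.386105, Gamma_xxy = -0.024132, Gamma_xyy = 0.217184, Gamma_yxx = 0.124550, Gamma_yxy = -0.007784, Gamma_yyy = 0.070059
  tau = 0.125000: gamma = (-0.250000, 0.250000), gamma' = (0.000000, 0.000000); Gamma_xxx = 0.386105, Gamma_xxy = -0.024132, Gamma_xyy = 0.217184, Gamma_yxx = 0.124550, Gamma_yxy = -0.007784, Gamma_yyy = 0.070059
  tau = 0.250000: gamma = (-0.250000, 0.250000), gamma' = (0.000000, 0.000000); Gamma_xxx = 0.386105, Gamma_xxy = -0.024132, Gamma_xyy = 0.217184, Gamma_yxx = 0.124550, Gamma_yxy = -0.007784, Gamma_yyy = 0.070059
  tau = 0.375000: gamma = (-0.250000, 0.250000), gamma' = (0.000000, 0.000000); Gamma_xxx = 0.386105, Gamma_xxy = -0.024132, Gamma_xyy = 0.217184, Gamma_yxx = 0.124550, Gamma_yxy = -0.007784, Gamma_yyy = 0.070059
  tau = 0.500000: gamma = (-0.250000, 0.250000), gamma' = (0.000000, 0.000000); Gamma_xxx = 0.386105, Gamma_xxy = -0.024132, Gamma_xyy = 0.217184, Gamma_yxx = 0.124550, Gamma_yxy = -0.007784, Gamma_yyy = 0.070059
  tau = 0.625000: gamma = (-0.250000, 0.250000), gamma' = (0.000000, 0.000000); Gamma_xxx = 0.386105, Gamma_xxy = -0.024132, Gamma_xyy = 0.217184, Gamma_yxx = 0.124550, Gamma_yxy = -0.007784, Gamma_yyy = 0.070059
  tau = 0.750000: gamma = (-0.250000, 0.250000), gamma' = (0.000000, 0.000000); Gamma_xxx = 0.386105, Gamma_xxy = -0.024132, Gamma_xyy = 0.217184, Gamma_yxx = 0.124550, Gamma_yxy = -0.007784, Gamma_yyy = 0.070059
  tau = 0.875000: gamma = (-0.250000, 0.250000), gamma' = (0.000000, 0.000000); Gamma_xxx = 0.386105, Gamma_xxy = -0.024132, Gamma_xyy = 0.217184, Gamma_yxx = 0.124550, Gamma_yxy = -0.007784, Gamma_yyy = 0.070059
  tau = 1.000000: gamma = (-0.250000, 0.250000), gamma' = (0.000000, 0.000000); Gamma_xxx = 0.386105, Gamma_xxy = -0.024132, Gamma_xyy = 0.217184, Gamma_yxx = 0.124550, Gamma_yxy = -0.007784, Gamma_yyy = 0.070059
step 0: V^x = -2.0000, V^y = 1.5000
step 1: k1 = (0.000000, 0.000000), k2 = (0.000000, 0.000000), k3 = (0.000000, 0.000000), k4 = (0.000000, 0.000000); V <- V + (h/6)(k1 + 2k2 + 2k3 + k4): V^x = -2.0000, V^y = 1.5000
step 2: k1 = (0.000000, 0.000000), k2 = (0.000000, 0.000000), k3 = (0.000000, 0.000000), k4 = (0.000000, 0.000000); V <- V + (h/6)(k1 + 2k2 + 2k3 + k4): V^x = -2.0000, V^y = 1.5000
step 3: k1 = (0.000000, 0.000000), k2 = (0.000000, 0.000000), k3 = (0.000000, 0.000000), k4 = (0.000000, 0.000000); V <- V + (h/6)(k1 + 2k2 + 2k3 + k4): V^x = -2.0000, V^y = 1.5000
step 4: k1 = (0.000000, 0.000000), k2 = (0.000000, 0.000000), k3 = (0.000000, 0.000000), k4 = (0.000000, 0.000000); V <- V + (h/6)(k1 + 2k2 + 2k3 + k4): V^x = -2.0000, V^y = 1.5000

Answer: V^x = -2.0000, V^y = 1.5000


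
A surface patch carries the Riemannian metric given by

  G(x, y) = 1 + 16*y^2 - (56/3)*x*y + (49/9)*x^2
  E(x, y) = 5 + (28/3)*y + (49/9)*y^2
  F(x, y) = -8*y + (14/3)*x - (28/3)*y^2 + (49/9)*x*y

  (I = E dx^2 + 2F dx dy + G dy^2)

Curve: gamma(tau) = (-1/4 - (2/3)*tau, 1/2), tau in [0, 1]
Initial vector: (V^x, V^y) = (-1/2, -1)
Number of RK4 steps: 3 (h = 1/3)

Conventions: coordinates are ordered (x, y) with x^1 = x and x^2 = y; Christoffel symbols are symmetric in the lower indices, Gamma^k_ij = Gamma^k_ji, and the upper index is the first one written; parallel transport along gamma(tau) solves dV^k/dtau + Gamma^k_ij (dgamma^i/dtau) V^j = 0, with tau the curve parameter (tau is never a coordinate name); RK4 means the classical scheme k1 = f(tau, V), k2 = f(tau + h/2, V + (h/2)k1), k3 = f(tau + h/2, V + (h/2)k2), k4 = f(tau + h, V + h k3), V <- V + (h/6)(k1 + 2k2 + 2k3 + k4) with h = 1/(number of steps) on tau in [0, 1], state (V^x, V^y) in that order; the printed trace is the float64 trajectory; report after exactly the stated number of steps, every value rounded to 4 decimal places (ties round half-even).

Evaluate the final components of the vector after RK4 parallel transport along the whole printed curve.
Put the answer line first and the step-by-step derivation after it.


Answer: V^x = -0.7005, V^y = -0.7929

gamma'(tau) = (-2/3, 0); f(tau, V)^k = -Gamma^k_ij(gamma(tau)) gamma'^i(tau) V^j; h = 1/3; intermediate values shown to 6 dp
curve data and Christoffel symbols at the stage parameters:
  tau = 0.000000: gamma = (-0.250000, 0.500000), gamma' = (-0.666667, 0.000000); Gamma_xxx = 0.000000, Gamma_xxy = 0.417419, Gamma_xyy = -0.715575, Gamma_yxx = 0.000000, Gamma_yxy = -0.340526, Gamma_yyy = 0.583758
  tau = 0.166667: gamma = (-0.361111, 0.500000), gamma' = (-0.666667, 0.000000); Gamma_xxx = 0.000000, Gamma_xxy = 0.386689, Gamma_xyy = -0.662895, Gamma_yxx = 0.000000, Gamma_yxy = -0.347115, Gamma_yyy = 0.595055
  tau = 0.333333: gamma = (-0.472222, 0.500000), gamma' = (-0.666667, 0.000000); Gamma_xxx = 0.000000, Gamma_xxy = 0.357828, Gamma_xyy = -0.613420, Gamma_yxx = 0.000000, Gamma_yxy = -0.350504, Gamma_yyy = 0.600864
  tau = 0.500000: gamma = (-0.583333, 0.500000), gamma' = (-0.666667, 0.000000); Gamma_xxx = 0.000000, Gamma_xxy = 0.330972, Gamma_xyy = -0.567380, Gamma_yxx = 0.000000, Gamma_yxy = -0.351294, Gamma_yyy = 0.602219
  tau = 0.666667: gamma = (-0.694444, 0.500000), gamma' = (-0.666667, 0.000000); Gamma_xxx = 0.000000, Gamma_xxy = 0.306150, Gamma_xyy = -0.524829, Gamma_yxx = 0.000000, Gamma_yxy = -0.350014, Gamma_yyy = 0.600023
  tau = 0.833333: gamma = (-0.805556, 0.500000), gamma' = (-0.666667, 0.000000); Gamma_xxx = 0.000000, Gamma_xxy = 0.283324, Gamma_xyy = -0.485698, Gamma_yxx = 0.000000, Gamma_yxy = -0.347113, Gamma_yyy = 0.595051
  tau = 1.000000: gamma = (-0.916667, 0.500000), gamma' = (-0.666667, 0.000000); Gamma_xxx = 0.000000, Gamma_xxy = 0.262406, Gamma_xyy = -0.449840, Gamma_yxx = 0.000000, Gamma_yxy = -0.342970, Gamma_yyy = 0.587948
step 0: V^x = -0.5000, V^y = -1.0000
step 1: k1 = (-0.278279, 0.227017), k2 = (-0.248039, 0.222654), k3 = (-0.248226, 0.222823), k4 = (-0.220834, 0.216314); V <- V + (h/6)(k1 + 2k2 + 2k3 + k4): V^x = -0.5829, V^y = -0.9259
step 2: k1 = (-0.220869, 0.216348), k2 = (-0.196336, 0.208391), k3 = (-0.196628, 0.208702), k4 = (-0.174772, 0.199812); V <- V + (h/6)(k1 + 2k2 + 2k3 + k4): V^x = -0.6485, V^y = -0.8564
step 3: k1 = (-0.174793, 0.199837), k2 = (-0.155470, 0.190473), k3 = (-0.155765, 0.190834), k4 = (-0.138690, 0.181271); V <- V + (h/6)(k1 + 2k2 + 2k3 + k4): V^x = -0.7005, V^y = -0.7929


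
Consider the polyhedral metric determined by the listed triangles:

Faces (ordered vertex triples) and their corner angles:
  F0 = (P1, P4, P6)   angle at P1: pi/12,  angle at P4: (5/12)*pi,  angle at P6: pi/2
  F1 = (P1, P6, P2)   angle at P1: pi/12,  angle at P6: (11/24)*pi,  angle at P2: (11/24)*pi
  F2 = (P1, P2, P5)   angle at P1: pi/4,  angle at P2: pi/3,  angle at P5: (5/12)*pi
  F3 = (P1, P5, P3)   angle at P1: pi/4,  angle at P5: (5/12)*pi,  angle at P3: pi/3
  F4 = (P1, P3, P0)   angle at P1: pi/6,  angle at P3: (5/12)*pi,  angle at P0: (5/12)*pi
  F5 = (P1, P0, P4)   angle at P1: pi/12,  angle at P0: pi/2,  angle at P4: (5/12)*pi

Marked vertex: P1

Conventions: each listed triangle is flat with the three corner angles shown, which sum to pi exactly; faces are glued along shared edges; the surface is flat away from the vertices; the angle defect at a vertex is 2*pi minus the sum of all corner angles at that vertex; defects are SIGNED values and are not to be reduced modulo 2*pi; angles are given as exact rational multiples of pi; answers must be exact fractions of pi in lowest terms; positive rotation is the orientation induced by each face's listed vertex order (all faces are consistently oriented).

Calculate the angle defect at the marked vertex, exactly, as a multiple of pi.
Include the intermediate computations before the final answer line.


Sum of corner angles at P1: (11/12)*pi
defect = 2*pi - (11/12)*pi

Answer: defect(P1) = (13/12)*pi


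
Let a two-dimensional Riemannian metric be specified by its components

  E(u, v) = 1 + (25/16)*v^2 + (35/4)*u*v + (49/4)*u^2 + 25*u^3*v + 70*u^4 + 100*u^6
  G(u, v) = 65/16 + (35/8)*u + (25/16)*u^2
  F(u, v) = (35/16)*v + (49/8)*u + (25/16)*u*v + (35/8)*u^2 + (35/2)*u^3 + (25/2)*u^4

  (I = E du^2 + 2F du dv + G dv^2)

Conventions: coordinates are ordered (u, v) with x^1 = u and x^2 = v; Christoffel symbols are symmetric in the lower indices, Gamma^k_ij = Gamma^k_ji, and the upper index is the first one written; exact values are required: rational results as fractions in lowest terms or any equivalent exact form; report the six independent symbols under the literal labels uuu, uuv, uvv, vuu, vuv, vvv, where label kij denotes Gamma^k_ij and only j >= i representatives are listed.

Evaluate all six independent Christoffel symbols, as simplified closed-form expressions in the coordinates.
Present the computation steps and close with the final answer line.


E = 1 + (25/16)*v^2 + (35/4)*u*v + (49/4)*u^2 + 25*u^3*v + 70*u^4 + 100*u^6; F = (35/16)*v + (49/8)*u + (25/16)*u*v + (35/8)*u^2 + (35/2)*u^3 + (25/2)*u^4; G = 65/16 + (35/8)*u + (25/16)*u^2
Gamma^k_ij = (1/2) g^{kl} (d_i g_jl + d_j g_il - d_l g_ij), with g^inv = (1/(EG-F^2)) [[G, -F], [-F, E]]
first partials: E_u = (35/4)*v + (49/2)*u + 75*u^2*v + 280*u^3 + 600*u^5, E_v = (25/8)*v + (35/4)*u + 25*u^3, F_u = 49/8 + (25/16)*v + (35/4)*u + (105/2)*u^2 + 50*u^3, F_v = 35/16 + (25/16)*u, G_u = 35/8 + (25/8)*u, G_v = 0
D = EG - F^2 = 65/16 + (35/8)*u + (25/16)*v^2 + (35/4)*u*v + (221/16)*u^2 + 25*u^3*v + 70*u^4 + 100*u^6
expanded: Gamma^u_uu = (G E_u - 2F F_u + F E_v)/(2D), Gamma^u_uv = (G E_v - F G_u)/(2D), Gamma^u_vv = (2G F_v - G G_u - F G_v)/(2D), Gamma^v_uu = (2E F_u - E E_v - F E_u)/(2D), Gamma^v_uv = (E G_u - F E_v)/(2D), Gamma^v_vv = (E G_v - 2F F_v + F G_u)/(2D); substitute and cancel common factors

Answer: Gamma_uuu = (4800*u^5 + 2240*u^3 + 600*u^2*v + 196*u + 70*v)/(1600*u^6 + 1120*u^4 + 400*u^3*v + 221*u^2 + 140*u*v + 70*u + 25*v^2 + 65), Gamma_uuv = (200*u^3 + 70*u + 25*v)/(1600*u^6 + 1120*u^4 + 400*u^3*v + 221*u^2 + 140*u*v + 70*u + 25*v^2 + 65), Gamma_uvv = 0, Gamma_vuu = (600*u^3 + 840*u^2 + 70*u + 98)/(1600*u^6 + 1120*u^4 + 400*u^3*v + 221*u^2 + 140*u*v + 70*u + 25*v^2 + 65), Gamma_vuv = (25*u + 35)/(1600*u^6 + 1120*u^4 + 400*u^3*v + 221*u^2 + 140*u*v + 70*u + 25*v^2 + 65), Gamma_vvv = 0


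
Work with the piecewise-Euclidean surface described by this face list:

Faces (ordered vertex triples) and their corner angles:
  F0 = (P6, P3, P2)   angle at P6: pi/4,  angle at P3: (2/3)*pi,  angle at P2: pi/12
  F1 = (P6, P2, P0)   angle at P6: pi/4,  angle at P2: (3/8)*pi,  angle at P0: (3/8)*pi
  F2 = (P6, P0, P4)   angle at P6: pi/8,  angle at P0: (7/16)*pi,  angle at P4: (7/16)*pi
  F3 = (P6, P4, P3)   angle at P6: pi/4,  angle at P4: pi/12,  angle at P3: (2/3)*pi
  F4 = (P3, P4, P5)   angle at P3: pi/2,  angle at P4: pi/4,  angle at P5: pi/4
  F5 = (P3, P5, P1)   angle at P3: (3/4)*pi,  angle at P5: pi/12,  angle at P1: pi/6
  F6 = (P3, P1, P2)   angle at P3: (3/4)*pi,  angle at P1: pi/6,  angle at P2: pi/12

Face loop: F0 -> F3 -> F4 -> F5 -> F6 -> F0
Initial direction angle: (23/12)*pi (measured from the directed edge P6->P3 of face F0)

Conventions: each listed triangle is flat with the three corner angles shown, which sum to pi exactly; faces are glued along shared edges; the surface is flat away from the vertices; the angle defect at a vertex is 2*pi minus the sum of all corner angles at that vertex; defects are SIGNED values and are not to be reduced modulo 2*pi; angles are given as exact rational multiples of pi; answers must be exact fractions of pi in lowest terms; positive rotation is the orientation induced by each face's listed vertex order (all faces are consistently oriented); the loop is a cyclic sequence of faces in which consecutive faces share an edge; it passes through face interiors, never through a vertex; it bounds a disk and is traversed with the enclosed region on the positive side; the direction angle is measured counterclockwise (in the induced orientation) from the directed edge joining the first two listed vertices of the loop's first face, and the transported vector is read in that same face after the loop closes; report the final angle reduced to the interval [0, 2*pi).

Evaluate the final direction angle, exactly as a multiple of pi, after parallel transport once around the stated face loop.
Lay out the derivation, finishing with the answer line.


enclosed vertex P3: corner angles sum to (10/3)*pi, defect = 2*pi - (10/3)*pi = (-4/3)*pi
final direction = starting direction + enclosed defect total, reduced mod 2*pi (induced orientation)
final angle = (23/12)*pi - (4/3)*pi = (7/12)*pi (mod 2*pi)

Answer: final direction angle = (7/12)*pi


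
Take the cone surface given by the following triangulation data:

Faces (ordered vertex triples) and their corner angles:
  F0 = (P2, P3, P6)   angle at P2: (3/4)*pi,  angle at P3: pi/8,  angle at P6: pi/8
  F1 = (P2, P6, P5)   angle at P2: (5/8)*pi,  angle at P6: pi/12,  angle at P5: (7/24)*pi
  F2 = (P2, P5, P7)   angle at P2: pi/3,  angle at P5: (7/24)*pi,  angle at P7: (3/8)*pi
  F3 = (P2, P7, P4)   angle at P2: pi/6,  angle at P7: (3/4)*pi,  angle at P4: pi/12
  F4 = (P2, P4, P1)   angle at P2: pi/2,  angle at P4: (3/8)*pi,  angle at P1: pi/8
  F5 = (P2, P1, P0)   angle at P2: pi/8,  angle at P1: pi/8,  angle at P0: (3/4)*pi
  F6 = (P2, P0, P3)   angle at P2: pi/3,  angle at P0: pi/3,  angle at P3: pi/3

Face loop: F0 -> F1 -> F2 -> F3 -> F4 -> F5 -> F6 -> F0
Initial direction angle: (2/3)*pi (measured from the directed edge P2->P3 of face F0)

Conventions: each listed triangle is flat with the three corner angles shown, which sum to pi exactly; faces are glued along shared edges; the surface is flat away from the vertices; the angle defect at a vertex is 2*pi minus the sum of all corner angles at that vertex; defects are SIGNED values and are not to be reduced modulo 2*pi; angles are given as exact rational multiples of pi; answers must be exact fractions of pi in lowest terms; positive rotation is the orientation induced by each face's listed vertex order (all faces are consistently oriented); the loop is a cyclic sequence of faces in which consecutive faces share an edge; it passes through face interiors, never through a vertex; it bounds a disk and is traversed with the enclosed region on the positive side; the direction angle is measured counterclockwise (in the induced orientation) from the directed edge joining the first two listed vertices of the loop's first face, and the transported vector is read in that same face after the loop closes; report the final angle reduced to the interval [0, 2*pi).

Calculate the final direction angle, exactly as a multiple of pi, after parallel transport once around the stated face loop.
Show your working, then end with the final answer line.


enclosed vertex P2: corner angles sum to (17/6)*pi, defect = 2*pi - (17/6)*pi = (-5/6)*pi
summing the enclosed defects onto the initial angle, mod 2*pi in the induced orientation:
final angle = (2/3)*pi - (5/6)*pi = (11/6)*pi (mod 2*pi)

Answer: final direction angle = (11/6)*pi


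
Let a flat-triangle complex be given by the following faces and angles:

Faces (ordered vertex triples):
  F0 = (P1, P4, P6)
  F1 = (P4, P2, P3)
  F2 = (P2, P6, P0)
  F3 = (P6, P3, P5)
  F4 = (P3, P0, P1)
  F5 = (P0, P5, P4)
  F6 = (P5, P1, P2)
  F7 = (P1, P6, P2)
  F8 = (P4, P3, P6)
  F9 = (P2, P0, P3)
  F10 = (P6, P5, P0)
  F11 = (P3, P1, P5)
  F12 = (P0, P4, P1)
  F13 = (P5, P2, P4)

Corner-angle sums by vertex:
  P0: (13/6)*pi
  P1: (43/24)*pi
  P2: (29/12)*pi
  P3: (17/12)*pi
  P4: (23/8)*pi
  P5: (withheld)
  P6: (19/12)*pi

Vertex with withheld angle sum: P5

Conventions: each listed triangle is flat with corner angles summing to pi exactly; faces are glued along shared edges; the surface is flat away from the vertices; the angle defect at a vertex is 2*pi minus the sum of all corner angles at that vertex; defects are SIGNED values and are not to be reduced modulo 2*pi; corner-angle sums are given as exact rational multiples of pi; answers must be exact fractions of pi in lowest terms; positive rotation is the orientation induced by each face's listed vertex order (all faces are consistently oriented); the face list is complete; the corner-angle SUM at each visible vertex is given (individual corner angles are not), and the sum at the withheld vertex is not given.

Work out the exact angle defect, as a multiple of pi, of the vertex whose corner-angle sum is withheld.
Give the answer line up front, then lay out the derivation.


Answer: defect(P5) = pi/4

V = 7, E = 21, F = 14; chi = V - E + F = 0
Gauss-Bonnet: total defect = 2*pi*chi = 0; visible defects sum to -pi/4


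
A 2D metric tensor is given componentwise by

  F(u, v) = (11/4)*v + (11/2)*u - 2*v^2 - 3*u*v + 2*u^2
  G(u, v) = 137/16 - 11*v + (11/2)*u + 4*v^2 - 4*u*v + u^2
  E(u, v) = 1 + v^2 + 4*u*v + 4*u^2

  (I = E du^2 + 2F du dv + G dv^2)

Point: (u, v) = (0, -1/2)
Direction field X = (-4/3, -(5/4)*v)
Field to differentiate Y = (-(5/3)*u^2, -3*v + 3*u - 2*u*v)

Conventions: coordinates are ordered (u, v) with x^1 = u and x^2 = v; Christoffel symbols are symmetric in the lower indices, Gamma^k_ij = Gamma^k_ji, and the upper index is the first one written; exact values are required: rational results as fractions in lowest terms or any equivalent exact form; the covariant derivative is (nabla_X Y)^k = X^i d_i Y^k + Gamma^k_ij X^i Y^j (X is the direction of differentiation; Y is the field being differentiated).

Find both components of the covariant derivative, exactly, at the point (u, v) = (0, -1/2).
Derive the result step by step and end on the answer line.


E = 5/4, F = -15/8, G = 241/16 at the point
E_u = -2, E_v = -1, F_u = 7, F_v = 19/4, G_u = 15/2, G_v = -15
EG - F^2 = 245/16;  g^inv = (16/245) * [[241/16, 15/8], [15/8, 5/4]]
first-kind symbols [ij,l] = (1/2)(d_i g_jl + d_j g_il - d_l g_ij): [uu,u] = E_u/2 = -1, [uu,v] = F_u - E_v/2 = 15/2, [uv,u] = E_v/2 = -1/2, [uv,v] = G_u/2 = 15/4, [vv,u] = F_v - G_u/2 = 1, [vv,v] = G_v/2 = -15/2
Gamma^u_ij = (G*[ij,u] - F*[ij,v])/(EG - F^2), Gamma^v_ij = (E*[ij,v] - F*[ij,u])/(EG - F^2)
Gamma_uuu = -16/245, Gamma_uuv = -8/245, Gamma_uvv = 16/245, Gamma_vuu = 24/49, Gamma_vuv = 12/49, Gamma_vvv = -24/49
X = (-4/3, 5/8), Y = (0, 3/2) at the point

Answer: (nabla_X Y)^u = 31/245, (nabla_X Y)^v = -9593/1176


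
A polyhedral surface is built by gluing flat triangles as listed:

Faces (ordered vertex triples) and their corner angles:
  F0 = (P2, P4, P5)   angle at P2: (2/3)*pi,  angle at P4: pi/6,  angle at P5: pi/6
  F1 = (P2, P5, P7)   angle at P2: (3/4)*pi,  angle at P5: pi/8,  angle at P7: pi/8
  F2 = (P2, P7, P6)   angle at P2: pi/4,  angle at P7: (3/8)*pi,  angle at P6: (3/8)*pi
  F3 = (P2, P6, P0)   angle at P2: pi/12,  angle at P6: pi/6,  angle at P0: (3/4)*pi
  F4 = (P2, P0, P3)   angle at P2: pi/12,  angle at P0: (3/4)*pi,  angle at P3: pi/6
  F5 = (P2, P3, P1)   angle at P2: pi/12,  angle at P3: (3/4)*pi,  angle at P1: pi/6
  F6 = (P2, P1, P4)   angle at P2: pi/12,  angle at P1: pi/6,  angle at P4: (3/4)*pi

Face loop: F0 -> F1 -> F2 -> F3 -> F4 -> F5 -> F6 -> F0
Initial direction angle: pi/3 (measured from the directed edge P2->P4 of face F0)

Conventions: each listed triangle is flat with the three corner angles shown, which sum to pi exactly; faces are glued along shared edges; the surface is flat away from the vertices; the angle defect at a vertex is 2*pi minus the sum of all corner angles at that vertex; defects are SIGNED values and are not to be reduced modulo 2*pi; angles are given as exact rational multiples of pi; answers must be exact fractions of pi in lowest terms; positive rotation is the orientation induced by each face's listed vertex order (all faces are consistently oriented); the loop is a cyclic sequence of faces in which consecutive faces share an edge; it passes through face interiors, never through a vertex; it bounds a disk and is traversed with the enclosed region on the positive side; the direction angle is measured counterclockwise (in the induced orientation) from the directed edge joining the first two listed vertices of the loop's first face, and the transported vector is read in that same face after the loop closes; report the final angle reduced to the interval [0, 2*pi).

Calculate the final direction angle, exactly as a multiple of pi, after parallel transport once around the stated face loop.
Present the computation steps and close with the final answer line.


enclosed vertex P2: corner angles sum to 2*pi, defect = 2*pi - 2*pi = 0
holonomy = initial angle + sum of enclosed defects (mod 2*pi), positive in the induced orientation
final angle = pi/3 + 0 = pi/3 (mod 2*pi)

Answer: final direction angle = pi/3


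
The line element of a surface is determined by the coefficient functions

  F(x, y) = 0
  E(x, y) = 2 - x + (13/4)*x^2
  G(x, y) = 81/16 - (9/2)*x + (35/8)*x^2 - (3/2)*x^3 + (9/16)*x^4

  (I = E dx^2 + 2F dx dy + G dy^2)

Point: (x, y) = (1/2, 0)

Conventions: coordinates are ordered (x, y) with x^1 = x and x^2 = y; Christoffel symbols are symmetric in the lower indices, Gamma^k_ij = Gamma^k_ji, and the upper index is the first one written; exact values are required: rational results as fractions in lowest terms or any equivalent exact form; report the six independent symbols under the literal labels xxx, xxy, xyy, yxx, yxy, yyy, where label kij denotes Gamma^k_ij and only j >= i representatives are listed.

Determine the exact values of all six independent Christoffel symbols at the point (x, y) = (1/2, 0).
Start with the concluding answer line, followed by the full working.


Answer: Gamma_xxx = 18/37, Gamma_xxy = 0, Gamma_xyy = 31/148, Gamma_yxx = 0, Gamma_yxy = -4/31, Gamma_yyy = 0

E = 37/16, F = 0, G = 961/256 at the point
E_x = 9/4, E_y = 0, F_x = 0, F_y = 0, G_x = -31/32, G_y = 0
EG - F^2 = 35557/4096;  g^inv = (4096/35557) * [[961/256, 0], [0, 37/16]]
first-kind symbols [ij,l] = (1/2)(d_i g_jl + d_j g_il - d_l g_ij): [xx,x] = E_x/2 = 9/8, [xx,y] = F_x - E_y/2 = 0, [xy,x] = E_y/2 = 0, [xy,y] = G_x/2 = -31/64, [yy,x] = F_y - G_x/2 = 31/64, [yy,y] = G_y/2 = 0
Gamma^x_ij = (G*[ij,x] - F*[ij,y])/(EG - F^2), Gamma^y_ij = (E*[ij,y] - F*[ij,x])/(EG - F^2)


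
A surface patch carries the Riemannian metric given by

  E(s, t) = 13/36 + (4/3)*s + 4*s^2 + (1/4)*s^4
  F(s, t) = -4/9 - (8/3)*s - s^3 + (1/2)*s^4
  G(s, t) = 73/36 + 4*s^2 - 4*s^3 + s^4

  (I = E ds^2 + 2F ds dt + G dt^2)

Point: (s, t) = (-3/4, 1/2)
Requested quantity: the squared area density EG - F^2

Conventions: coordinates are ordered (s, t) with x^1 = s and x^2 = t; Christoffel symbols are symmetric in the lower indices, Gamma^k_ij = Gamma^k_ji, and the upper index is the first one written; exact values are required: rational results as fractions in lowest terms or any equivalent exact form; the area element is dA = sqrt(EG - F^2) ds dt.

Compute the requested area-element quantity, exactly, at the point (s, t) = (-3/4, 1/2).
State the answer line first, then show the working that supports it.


Answer: EG - F^2 = 223265/36864

E = 15577/9216, F = 9841/4608, G = 14473/2304; EG - F^2 = 223265/36864


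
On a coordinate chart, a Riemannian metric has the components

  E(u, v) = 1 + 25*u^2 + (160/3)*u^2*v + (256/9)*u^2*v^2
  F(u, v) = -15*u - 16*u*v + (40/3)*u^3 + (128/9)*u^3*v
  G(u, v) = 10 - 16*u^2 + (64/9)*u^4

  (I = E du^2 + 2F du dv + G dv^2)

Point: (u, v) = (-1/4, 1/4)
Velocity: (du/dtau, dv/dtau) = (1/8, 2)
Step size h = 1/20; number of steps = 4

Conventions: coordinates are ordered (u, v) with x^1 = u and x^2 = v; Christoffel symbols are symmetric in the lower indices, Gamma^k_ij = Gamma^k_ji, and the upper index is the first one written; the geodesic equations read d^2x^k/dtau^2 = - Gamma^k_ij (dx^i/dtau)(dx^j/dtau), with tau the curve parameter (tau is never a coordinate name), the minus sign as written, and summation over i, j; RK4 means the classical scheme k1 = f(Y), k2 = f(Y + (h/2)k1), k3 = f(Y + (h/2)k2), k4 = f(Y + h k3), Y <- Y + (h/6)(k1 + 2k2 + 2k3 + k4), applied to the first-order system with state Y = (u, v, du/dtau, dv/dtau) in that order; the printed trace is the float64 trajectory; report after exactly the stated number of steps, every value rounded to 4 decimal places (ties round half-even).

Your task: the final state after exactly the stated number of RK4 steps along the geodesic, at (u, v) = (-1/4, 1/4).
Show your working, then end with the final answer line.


f(Y) = (du/dtau, dv/dtau, -Gamma^u_ij Y'^i Y'^j, -Gamma^v_ij Y'^i Y'^j) with the Gammas evaluated at the stage position; h = 0.050000; intermediate values shown to 6 dp
step 0: u = -0.2500, v = 0.2500, du/dtau = 0.1250, dv/dtau = 2.0000
step 1:
  k1: at (u, v) = (-0.250000, 0.250000), (du/dtau, dv/dtau) = (0.125000, 2.000000); Gamma_uuu = -0.869356, Gamma_uuv = 0.183022, Gamma_uvv = 0.000000, Gamma_vuu = -1.555689, Gamma_vuv = 0.327514, Gamma_vvv = 0.000000; k1 = (0.125000, 2.000000, -0.077927, -0.139449)
  k2: at (u, v) = (-0.246875, 0.300000), (du/dtau, dv/dtau) = (0.123052, 1.996514); Gamma_uuu = -0.918654, Gamma_uuv = 0.183267, Gamma_uvv = 0.000000, Gamma_vuu = -1.599789, Gamma_vuv = 0.319150, Gamma_vvv = 0.000000; k2 = (0.123052, 1.996514, -0.076138, -0.132590)
  k3: at (u, v) = (-0.246924, 0.299913), (du/dtau, dv/dtau) = (0.123097, 1.996685); Gamma_uuu = -0.918682, Gamma_uuv = 0.183321, Gamma_uvv = 0.000000, Gamma_vuu = -1.599598, Gamma_vuv = 0.319197, Gamma_vvv = 0.000000; k3 = (0.123097, 1.996685, -0.076195, -0.132669)
  k4: at (u, v) = (-0.243845, 0.349834), (du/dtau, dv/dtau) = (0.121190, 1.993367); Gamma_uuu = -0.967830, Gamma_uuv = 0.183325, Gamma_uvv = 0.000000, Gamma_vuu = -1.642606, Gamma_vuv = 0.311140, Gamma_vvv = 0.000000; k4 = (0.121190, 1.993367, -0.074360, -0.126203)
  Y <- Y + (h/6)(k1 + 2k2 + 2k3 + k4): u = -0.2438, v = 0.3498, du/dtau = 0.1212, dv/dtau = 1.9934
step 2:
  k1: at (u, v) = (-0.243846, 0.349831), (du/dtau, dv/dtau) = (0.121192, 1.993365); Gamma_uuu = -0.967829, Gamma_uuv = 0.183326, Gamma_uvv = 0.000000, Gamma_vuu = -1.642601, Gamma_vuv = 0.311141, Gamma_vvv = 0.000000; k1 = (0.121192, 1.993365, -0.074361, -0.126205)
  k2: at (u, v) = (-0.240816, 0.399666), (du/dtau, dv/dtau) = (0.119333, 1.990210); Gamma_uuu = -1.016786, Gamma_uuv = 0.183118, Gamma_uvv = 0.000000, Gamma_vuu = -1.684598, Gamma_vuv = 0.303387, Gamma_vvv = 0.000000; k2 = (0.119333, 1.990210, -0.072501, -0.120118)
  k3: at (u, v) = (-0.240863, 0.399587), (du/dtau, dv/dtau) = (0.119380, 1.990362); Gamma_uuu = -1.016824, Gamma_uuv = 0.183171, Gamma_uvv = 0.000000, Gamma_vuu = -1.684400, Gamma_vuv = 0.303428, Gamma_vvv = 0.000000; k3 = (0.119380, 1.990362, -0.072555, -0.120189)
  k4: at (u, v) = (-0.237877, 0.449349), (du/dtau, dv/dtau) = (0.117564, 1.987356); Gamma_uuu = -1.065570, Gamma_uuv = 0.182770, Gamma_uvv = 0.000000, Gamma_vuu = -1.725481, Gamma_vuv = 0.295960, Gamma_vvv = 0.000000; k4 = (0.117564, 1.987356, -0.070678, -0.114449)
  Y <- Y + (h/6)(k1 + 2k2 + 2k3 + k4): u = -0.2379, v = 0.4493, du/dtau = 0.1176, dv/dtau = 1.9874
step 3:
  k1: at (u, v) = (-0.237878, 0.449347), (du/dtau, dv/dtau) = (0.117566, 1.987355); Gamma_uuu = -1.065569, Gamma_uuv = 0.182771, Gamma_uvv = 0.000000, Gamma_vuu = -1.725476, Gamma_vuv = 0.295961, Gamma_vvv = 0.000000; k1 = (0.117566, 1.987355, -0.070679, -0.114450)
  k2: at (u, v) = (-0.234939, 0.499031), (du/dtau, dv/dtau) = (0.115799, 1.984493); Gamma_uuu = -1.114077, Gamma_uuv = 0.182203, Gamma_uvv = 0.000000, Gamma_vuu = -1.765712, Gamma_vuv = 0.288775, Gamma_vvv = 0.000000; k2 = (0.115799, 1.984493, -0.068802, -0.109045)
  k3: at (u, v) = (-0.234983, 0.498959), (du/dtau, dv/dtau) = (0.115846, 1.984629); Gamma_uuu = -1.114123, Gamma_uuv = 0.182254, Gamma_uvv = 0.000000, Gamma_vuu = -1.765507, Gamma_vuv = 0.288810, Gamma_vvv = 0.000000; k3 = (0.115846, 1.984629, -0.068852, -0.109108)
  k4: at (u, v) = (-0.232085, 0.548578), (du/dtau, dv/dtau) = (0.114123, 1.981899); Gamma_uuu = -1.162381, Gamma_uuv = 0.181533, Gamma_uvv = 0.000000, Gamma_vuu = -1.804984, Gamma_vuv = 0.281890, Gamma_vvv = 0.000000; k4 = (0.114123, 1.981899, -0.066979, -0.104008)
  Y <- Y + (h/6)(k1 + 2k2 + 2k3 + k4): u = -0.2321, v = 0.5486, du/dtau = 0.1141, dv/dtau = 1.9819
step 4:
  k1: at (u, v) = (-0.232086, 0.548576), (du/dtau, dv/dtau) = (0.114124, 1.981898); Gamma_uuu = -1.162380, Gamma_uuv = 0.181533, Gamma_uvv = 0.000000, Gamma_vuu = -1.804980, Gamma_vuv = 0.281891, Gamma_vvv = 0.000000; k1 = (0.114124, 1.981898, -0.066980, -0.104009)
  k2: at (u, v) = (-0.229233, 0.598124), (du/dtau, dv/dtau) = (0.112450, 1.979298); Gamma_uuu = -1.210372, Gamma_uuv = 0.180681, Gamma_uvv = 0.000000, Gamma_vuu = -1.843760, Gamma_vuv = 0.275231, Gamma_vvv = 0.000000; k2 = (0.112450, 1.979298, -0.065124, -0.099203)
  k3: at (u, v) = (-0.229275, 0.598059), (du/dtau, dv/dtau) = (0.112496, 1.979418); Gamma_uuu = -1.210424, Gamma_uuv = 0.180729, Gamma_uvv = 0.000000, Gamma_vuu = -1.843548, Gamma_vuv = 0.275261, Gamma_vvv = 0.000000; k3 = (0.112496, 1.979418, -0.065170, -0.099258)
  k4: at (u, v) = (-0.226461, 0.647547), (du/dtau, dv/dtau) = (0.110866, 1.976935); Gamma_uuu = -1.258143, Gamma_uuv = 0.179755, Gamma_uvv = 0.000000, Gamma_vuu = -1.881709, Gamma_vuv = 0.268847, Gamma_vvv = 0.000000; k4 = (0.110866, 1.976935, -0.063332, -0.094720)
  Y <- Y + (h/6)(k1 + 2k2 + 2k3 + k4): u = -0.2265, v = 0.6475, du/dtau = 0.1109, dv/dtau = 1.9769

Answer: u = -0.2265, v = 0.6475, du/dtau = 0.1109, dv/dtau = 1.9769


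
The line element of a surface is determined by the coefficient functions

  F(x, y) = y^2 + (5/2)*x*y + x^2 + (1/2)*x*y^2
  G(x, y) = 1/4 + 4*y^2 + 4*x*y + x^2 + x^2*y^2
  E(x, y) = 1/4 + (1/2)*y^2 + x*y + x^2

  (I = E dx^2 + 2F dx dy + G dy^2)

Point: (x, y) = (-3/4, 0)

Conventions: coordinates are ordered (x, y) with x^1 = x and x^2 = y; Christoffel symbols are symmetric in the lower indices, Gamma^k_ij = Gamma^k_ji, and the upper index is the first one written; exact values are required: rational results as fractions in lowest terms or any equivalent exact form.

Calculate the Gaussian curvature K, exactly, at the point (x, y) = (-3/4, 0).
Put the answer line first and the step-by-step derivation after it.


Answer: K = -116/121

E = 13/16, F = 9/16, G = 13/16, EG - F^2 = 11/32 at the point
E_x = -3/2, E_y = -3/4, F_x = -3/2, F_y = -15/8, G_x = -3/2, G_y = -3
E_yy = 1, F_xy = 5/2, G_xx = 2
Compute both Brioschi determinants and normalise by (EG - F^2)^2.
M1 = [[-E_yy/2 + F_xy - G_xx/2, E_x/2, F_x - E_y/2], [F_y - G_x/2, E, F], [G_y/2, F, G]] = [[1, -3/4, -9/8], [-9/8, 13/16, 9/16], [-3/2, 9/16, 13/16]]; det M1 = -377/1024
M2 = [[0, E_y/2, G_x/2], [E_y/2, E, F], [G_x/2, F, G]] = [[0, -3/8, -3/4], [-3/8, 13/16, 9/16], [-3/4, 9/16, 13/16]]; det M2 = -261/1024
det M1 - det M2 = -29/256; K = -29/256 / (11/32)^2 = -116/121


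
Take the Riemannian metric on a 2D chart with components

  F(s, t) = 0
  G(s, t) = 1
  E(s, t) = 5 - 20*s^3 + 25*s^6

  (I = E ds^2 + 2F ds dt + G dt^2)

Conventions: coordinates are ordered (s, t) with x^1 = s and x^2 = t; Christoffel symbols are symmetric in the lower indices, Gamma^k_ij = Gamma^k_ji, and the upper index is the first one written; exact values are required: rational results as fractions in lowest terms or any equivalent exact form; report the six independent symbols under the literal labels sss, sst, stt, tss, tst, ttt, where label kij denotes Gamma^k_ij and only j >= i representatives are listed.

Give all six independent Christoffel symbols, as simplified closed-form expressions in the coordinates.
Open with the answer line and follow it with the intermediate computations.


Answer: Gamma_sss = (15*s^5 - 6*s^2)/(5*s^6 - 4*s^3 + 1), Gamma_sst = 0, Gamma_stt = 0, Gamma_tss = 0, Gamma_tst = 0, Gamma_ttt = 0

E = 5 - 20*s^3 + 25*s^6; F = 0; G = 1
Gamma^k_ij = (1/2) g^{kl} (d_i g_jl + d_j g_il - d_l g_ij), with g^inv = (1/(EG-F^2)) [[G, -F], [-F, E]]
first partials: E_s = -60*s^2 + 150*s^5, E_t = 0, F_s = 0, F_t = 0, G_s = 0, G_t = 0
D = EG - F^2 = 5 - 20*s^3 + 25*s^6
expanded: Gamma^s_ss = (G E_s - 2F F_s + F E_t)/(2D), Gamma^s_st = (G E_t - F G_s)/(2D), Gamma^s_tt = (2G F_t - G G_s - F G_t)/(2D), Gamma^t_ss = (2E F_s - E E_t - F E_s)/(2D), Gamma^t_st = (E G_s - F E_t)/(2D), Gamma^t_tt = (E G_t - 2F F_t + F G_s)/(2D); substitute and cancel common factors


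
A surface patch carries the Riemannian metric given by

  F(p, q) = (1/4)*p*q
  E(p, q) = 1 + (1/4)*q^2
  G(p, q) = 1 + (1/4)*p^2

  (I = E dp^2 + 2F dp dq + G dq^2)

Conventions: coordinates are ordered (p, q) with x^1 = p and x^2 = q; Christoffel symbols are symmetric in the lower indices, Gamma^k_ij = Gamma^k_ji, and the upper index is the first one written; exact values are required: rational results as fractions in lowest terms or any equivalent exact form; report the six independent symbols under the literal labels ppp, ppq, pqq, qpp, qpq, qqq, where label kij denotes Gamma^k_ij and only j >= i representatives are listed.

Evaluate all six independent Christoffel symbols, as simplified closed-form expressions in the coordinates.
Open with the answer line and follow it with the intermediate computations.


Answer: Gamma_ppp = 0, Gamma_ppq = q/(p^2 + q^2 + 4), Gamma_pqq = 0, Gamma_qpp = 0, Gamma_qpq = p/(p^2 + q^2 + 4), Gamma_qqq = 0

E = 1 + (1/4)*q^2; F = (1/4)*p*q; G = 1 + (1/4)*p^2
Gamma^k_ij = (1/2) g^{kl} (d_i g_jl + d_j g_il - d_l g_ij), with g^inv = (1/(EG-F^2)) [[G, -F], [-F, E]]
first partials: E_p = 0, E_q = (1/2)*q, F_p = (1/4)*q, F_q = (1/4)*p, G_p = (1/2)*p, G_q = 0
D = EG - F^2 = 1 + (1/4)*q^2 + (1/4)*p^2
expanded: Gamma^p_pp = (G E_p - 2F F_p + F E_q)/(2D), Gamma^p_pq = (G E_q - F G_p)/(2D), Gamma^p_qq = (2G F_q - G G_p - F G_q)/(2D), Gamma^q_pp = (2E F_p - E E_q - F E_p)/(2D), Gamma^q_pq = (E G_p - F E_q)/(2D), Gamma^q_qq = (E G_q - 2F F_q + F G_p)/(2D); substitute and cancel common factors


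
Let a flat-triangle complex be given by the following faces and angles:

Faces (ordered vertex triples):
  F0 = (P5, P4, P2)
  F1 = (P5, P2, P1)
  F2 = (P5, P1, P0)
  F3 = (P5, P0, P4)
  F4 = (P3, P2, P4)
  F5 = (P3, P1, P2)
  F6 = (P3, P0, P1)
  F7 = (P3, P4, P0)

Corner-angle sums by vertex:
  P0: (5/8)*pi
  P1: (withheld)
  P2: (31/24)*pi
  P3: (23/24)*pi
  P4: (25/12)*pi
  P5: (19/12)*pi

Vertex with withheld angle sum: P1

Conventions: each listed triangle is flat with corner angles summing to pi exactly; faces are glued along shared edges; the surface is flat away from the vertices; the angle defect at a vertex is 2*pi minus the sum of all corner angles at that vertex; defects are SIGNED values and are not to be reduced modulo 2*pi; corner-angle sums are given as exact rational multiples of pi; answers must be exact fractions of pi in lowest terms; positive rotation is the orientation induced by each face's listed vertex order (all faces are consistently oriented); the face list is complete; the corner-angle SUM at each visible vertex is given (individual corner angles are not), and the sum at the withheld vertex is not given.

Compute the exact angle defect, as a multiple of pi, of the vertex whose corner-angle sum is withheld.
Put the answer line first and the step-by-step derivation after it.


Answer: defect(P1) = (13/24)*pi

V = 6, E = 12, F = 8; chi = V - E + F = 2
Gauss-Bonnet: total defect = 2*pi*chi = 4*pi; visible defects sum to (83/24)*pi


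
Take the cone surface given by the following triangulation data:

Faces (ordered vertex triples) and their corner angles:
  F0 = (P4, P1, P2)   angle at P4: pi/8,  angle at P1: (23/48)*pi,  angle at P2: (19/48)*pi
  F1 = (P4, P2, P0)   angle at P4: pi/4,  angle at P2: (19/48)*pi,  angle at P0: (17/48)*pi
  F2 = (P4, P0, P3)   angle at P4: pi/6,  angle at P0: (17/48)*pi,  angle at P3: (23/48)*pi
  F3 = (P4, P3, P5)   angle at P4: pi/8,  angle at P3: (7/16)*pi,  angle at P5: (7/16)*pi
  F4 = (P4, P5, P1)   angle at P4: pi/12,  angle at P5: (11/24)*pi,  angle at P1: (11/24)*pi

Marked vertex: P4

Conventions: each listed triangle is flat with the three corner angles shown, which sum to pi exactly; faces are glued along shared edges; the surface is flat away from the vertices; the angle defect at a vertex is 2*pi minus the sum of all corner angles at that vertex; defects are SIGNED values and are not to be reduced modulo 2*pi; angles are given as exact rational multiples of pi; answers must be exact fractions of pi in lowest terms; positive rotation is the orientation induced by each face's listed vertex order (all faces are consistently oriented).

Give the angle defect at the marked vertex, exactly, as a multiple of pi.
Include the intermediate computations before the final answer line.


Sum of corner angles at P4: (3/4)*pi
defect = 2*pi - (3/4)*pi

Answer: defect(P4) = (5/4)*pi


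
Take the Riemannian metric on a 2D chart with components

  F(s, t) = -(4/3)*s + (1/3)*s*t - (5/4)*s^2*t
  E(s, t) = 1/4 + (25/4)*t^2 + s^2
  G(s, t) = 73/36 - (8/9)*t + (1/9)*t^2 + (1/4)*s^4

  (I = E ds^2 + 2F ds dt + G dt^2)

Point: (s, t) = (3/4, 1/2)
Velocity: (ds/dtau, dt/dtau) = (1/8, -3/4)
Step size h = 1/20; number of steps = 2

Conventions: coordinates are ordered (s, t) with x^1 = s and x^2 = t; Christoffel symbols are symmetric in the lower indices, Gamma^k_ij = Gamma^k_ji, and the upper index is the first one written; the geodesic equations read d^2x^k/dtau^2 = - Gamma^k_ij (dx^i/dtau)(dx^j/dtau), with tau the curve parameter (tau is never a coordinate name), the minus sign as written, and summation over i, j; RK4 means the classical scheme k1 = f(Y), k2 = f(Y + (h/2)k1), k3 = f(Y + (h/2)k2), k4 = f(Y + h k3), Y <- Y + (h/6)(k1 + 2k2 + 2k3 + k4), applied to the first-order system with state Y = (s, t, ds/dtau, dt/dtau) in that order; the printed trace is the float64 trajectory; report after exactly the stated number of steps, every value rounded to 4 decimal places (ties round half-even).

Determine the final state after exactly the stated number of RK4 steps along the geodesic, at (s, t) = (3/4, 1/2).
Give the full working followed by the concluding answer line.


f(Y) = (ds/dtau, dt/dtau, -Gamma^s_ij Y'^i Y'^j, -Gamma^t_ij Y'^i Y'^j) with the Gammas evaluated at the stage position; h = 0.050000; intermediate values shown to 6 dp
step 0: s = 0.7500, t = 0.5000, ds/dtau = 0.1250, dt/dtau = -0.7500
step 1:
  k1: at (s, t) = (0.750000, 0.500000), (ds/dtau, dt/dtau) = (0.125000, -0.750000); Gamma_sss = -2.050459, Gamma_sst = 2.207604, Gamma_stt = -0.637263, Gamma_tss = -4.581780, Gamma_tst = 1.726825, Gamma_ttt = -0.692535; k1 = (0.125000, -0.750000, 0.804425, 0.784921)
  k2: at (s, t) = (0.753125, 0.481250), (ds/dtau, dt/dtau) = (0.145111, -0.730377); Gamma_sss = -2.091073, Gamma_sst = 2.281055, Gamma_stt = -0.687072, Gamma_tss = -4.482267, Gamma_tst = 1.762358, Gamma_ttt = -0.722283; k2 = (0.145111, -0.730377, 0.894068, 0.853254)
  k3: at (s, t) = (0.753628, 0.481741), (ds/dtau, dt/dtau) = (0.147352, -0.728669); Gamma_sss = -2.093286, Gamma_sst = 2.280655, Gamma_stt = -0.687253, Gamma_tss = -4.488454, Gamma_tst = 1.764195, Gamma_ttt = -0.722964; k3 = (0.147352, -0.728669, 0.900104, 0.860165)
  k4: at (s, t) = (0.757368, 0.463567), (ds/dtau, dt/dtau) = (0.170005, -0.706992); Gamma_sss = -2.137186, Gamma_sst = 2.356773, Gamma_stt = -0.742403, Gamma_tss = -4.397738, Gamma_tst = 1.803100, Gamma_ttt = -0.756459; k4 = (0.170005, -0.706992, 0.999381, 0.938646)
  Y <- Y + (h/6)(k1 + 2k2 + 2k3 + k4): s = 0.7573, t = 0.4635, ds/dtau = 0.1699, dt/dtau = -0.7071
step 2:
  k1: at (s, t) = (0.757333, 0.463541), (ds/dtau, dt/dtau) = (0.169935, -0.707080); Gamma_sss = -2.137019, Gamma_sst = 2.356769, Gamma_stt = -0.742370, Gamma_tss = -4.397364, Gamma_tst = 1.802961, Gamma_ttt = -0.756399; k1 = (0.169935, -0.707080, 0.999236, 0.938435)
  k2: at (s, t) = (0.761581, 0.445864), (ds/dtau, dt/dtau) = (0.194915, -0.683619); Gamma_sss = -2.183498, Gamma_sst = 2.435458, Gamma_stt = -0.803307, Gamma_tss = -4.313980, Gamma_tst = 1.844759, Gamma_ttt = -0.793813; k2 = (0.194915, -0.683619, 1.107409, 1.026494)
  k3: at (s, t) = (0.762206, 0.446450), (ds/dtau, dt/dtau) = (0.197620, -0.681418); Gamma_sss = -2.186404, Gamma_sst = 2.435065, Gamma_stt = -0.803553, Gamma_tss = -4.321482, Gamma_tst = 1.847162, Gamma_ttt = -0.794750; k3 = (0.197620, -0.681418, 1.114320, 1.035279)
  k4: at (s, t) = (0.767214, 0.429470), (ds/dtau, dt/dtau) = (0.225651, -0.655316); Gamma_sss = -2.236565, Gamma_sst = 2.516205, Gamma_stt = -0.871022, Gamma_tss = -4.247864, Gamma_tst = 1.892888, Gamma_ttt = -0.836962; k4 = (0.225651, -0.655316, 1.232088, 1.135530)
  Y <- Y + (h/6)(k1 + 2k2 + 2k3 + k4): s = 0.7672, t = 0.4294, ds/dtau = 0.2256, dt/dtau = -0.6554

Answer: s = 0.7672, t = 0.4294, ds/dtau = 0.2256, dt/dtau = -0.6554
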